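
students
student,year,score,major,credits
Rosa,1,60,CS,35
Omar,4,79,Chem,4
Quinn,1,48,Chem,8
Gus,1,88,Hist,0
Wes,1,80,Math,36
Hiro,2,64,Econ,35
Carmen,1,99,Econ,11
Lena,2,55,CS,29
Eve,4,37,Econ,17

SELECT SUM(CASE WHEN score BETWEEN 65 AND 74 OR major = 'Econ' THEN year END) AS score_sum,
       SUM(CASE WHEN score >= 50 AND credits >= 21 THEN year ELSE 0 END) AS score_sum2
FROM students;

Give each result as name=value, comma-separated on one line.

[score_sum: score BETWEEN 65 AND 74 OR major = 'Econ']
student=Rosa: ✗
student=Omar: ✗
student=Quinn: ✗
student=Gus: ✗
student=Wes: ✗
student=Hiro: ✓ → 2
student=Carmen: ✓ → 1
student=Lena: ✗
student=Eve: ✓ → 4
score_sum = 2 + 1 + 4 = 7
—
[score_sum2: score >= 50 AND credits >= 21]
student=Rosa: ✓ → 1
student=Omar: ✗
student=Quinn: ✗
student=Gus: ✗
student=Wes: ✓ → 1
student=Hiro: ✓ → 2
student=Carmen: ✗
student=Lena: ✓ → 2
student=Eve: ✗
score_sum2 = 1 + 1 + 2 + 2 = 6

score_sum=7, score_sum2=6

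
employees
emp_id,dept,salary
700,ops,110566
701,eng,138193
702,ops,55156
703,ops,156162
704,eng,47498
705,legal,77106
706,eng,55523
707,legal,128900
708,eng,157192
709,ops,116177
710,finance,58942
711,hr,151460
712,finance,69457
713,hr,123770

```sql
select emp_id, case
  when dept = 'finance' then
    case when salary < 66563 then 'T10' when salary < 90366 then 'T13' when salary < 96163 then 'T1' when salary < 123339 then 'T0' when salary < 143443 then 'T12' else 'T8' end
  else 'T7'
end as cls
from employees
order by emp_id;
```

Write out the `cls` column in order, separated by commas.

T7, T7, T7, T7, T7, T7, T7, T7, T7, T7, T10, T7, T13, T7

emp_id=700: dept='ops' → outer ELSE → T7
emp_id=701: dept='eng' → outer ELSE → T7
emp_id=702: dept='ops' → outer ELSE → T7
emp_id=703: dept='ops' → outer ELSE → T7
emp_id=704: dept='eng' → outer ELSE → T7
emp_id=705: dept='legal' → outer ELSE → T7
emp_id=706: dept='eng' → outer ELSE → T7
emp_id=707: dept='legal' → outer ELSE → T7
emp_id=708: dept='eng' → outer ELSE → T7
emp_id=709: dept='ops' → outer ELSE → T7
emp_id=710: dept='finance' → inner[salary < 66563] → T10
emp_id=711: dept='hr' → outer ELSE → T7
emp_id=712: dept='finance' → inner[salary < 90366] → T13
emp_id=713: dept='hr' → outer ELSE → T7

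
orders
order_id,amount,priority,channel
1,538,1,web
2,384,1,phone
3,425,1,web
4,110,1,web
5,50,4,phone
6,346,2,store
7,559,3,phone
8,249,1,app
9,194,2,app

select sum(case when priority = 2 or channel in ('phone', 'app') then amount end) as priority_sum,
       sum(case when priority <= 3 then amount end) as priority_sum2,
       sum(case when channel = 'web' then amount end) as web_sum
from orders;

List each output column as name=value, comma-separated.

[priority_sum: priority = 2 or channel in ('phone', 'app')]
order_id=1: ✗
order_id=2: ✓ → 384
order_id=3: ✗
order_id=4: ✗
order_id=5: ✓ → 50
order_id=6: ✓ → 346
order_id=7: ✓ → 559
order_id=8: ✓ → 249
order_id=9: ✓ → 194
priority_sum = 384 + 50 + 346 + 559 + 249 + 194 = 1782
—
[priority_sum2: priority <= 3]
order_id=1: ✓ → 538
order_id=2: ✓ → 384
order_id=3: ✓ → 425
order_id=4: ✓ → 110
order_id=5: ✗
order_id=6: ✓ → 346
order_id=7: ✓ → 559
order_id=8: ✓ → 249
order_id=9: ✓ → 194
priority_sum2 = 538 + 384 + 425 + 110 + 346 + 559 + 249 + 194 = 2805
—
[web_sum: channel = 'web']
order_id=1: ✓ → 538
order_id=2: ✗
order_id=3: ✓ → 425
order_id=4: ✓ → 110
order_id=5: ✗
order_id=6: ✗
order_id=7: ✗
order_id=8: ✗
order_id=9: ✗
web_sum = 538 + 425 + 110 = 1073

priority_sum=1782, priority_sum2=2805, web_sum=1073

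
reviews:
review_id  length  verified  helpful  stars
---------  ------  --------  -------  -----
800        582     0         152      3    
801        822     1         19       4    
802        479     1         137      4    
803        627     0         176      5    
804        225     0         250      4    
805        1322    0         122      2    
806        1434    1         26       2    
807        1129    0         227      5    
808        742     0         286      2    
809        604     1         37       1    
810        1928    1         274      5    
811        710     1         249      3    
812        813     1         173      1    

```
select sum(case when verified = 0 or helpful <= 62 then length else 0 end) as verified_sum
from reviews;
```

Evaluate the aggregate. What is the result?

7487

review_id=800: ✓ → 582
review_id=801: ✓ → 822
review_id=802: ✗
review_id=803: ✓ → 627
review_id=804: ✓ → 225
review_id=805: ✓ → 1322
review_id=806: ✓ → 1434
review_id=807: ✓ → 1129
review_id=808: ✓ → 742
review_id=809: ✓ → 604
review_id=810: ✗
review_id=811: ✗
review_id=812: ✗
verified_sum = 582 + 822 + 627 + 225 + 1322 + 1434 + 1129 + 742 + 604 = 7487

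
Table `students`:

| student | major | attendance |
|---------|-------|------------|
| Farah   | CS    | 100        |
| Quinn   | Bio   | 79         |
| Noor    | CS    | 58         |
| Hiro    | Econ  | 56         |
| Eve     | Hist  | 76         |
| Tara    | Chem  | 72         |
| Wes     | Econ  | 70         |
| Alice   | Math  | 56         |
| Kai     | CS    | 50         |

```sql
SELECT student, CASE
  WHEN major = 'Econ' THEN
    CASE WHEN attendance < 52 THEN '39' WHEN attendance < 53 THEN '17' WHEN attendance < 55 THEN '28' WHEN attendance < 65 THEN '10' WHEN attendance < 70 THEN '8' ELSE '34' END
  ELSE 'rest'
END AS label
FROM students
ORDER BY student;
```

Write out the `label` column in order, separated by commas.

rest, rest, rest, 10, rest, rest, rest, rest, 34

student=Alice: major='Math' → outer ELSE → rest
student=Eve: major='Hist' → outer ELSE → rest
student=Farah: major='CS' → outer ELSE → rest
student=Hiro: major='Econ' → inner[attendance < 65] → 10
student=Kai: major='CS' → outer ELSE → rest
student=Noor: major='CS' → outer ELSE → rest
student=Quinn: major='Bio' → outer ELSE → rest
student=Tara: major='Chem' → outer ELSE → rest
student=Wes: major='Econ' → inner[ELSE] → 34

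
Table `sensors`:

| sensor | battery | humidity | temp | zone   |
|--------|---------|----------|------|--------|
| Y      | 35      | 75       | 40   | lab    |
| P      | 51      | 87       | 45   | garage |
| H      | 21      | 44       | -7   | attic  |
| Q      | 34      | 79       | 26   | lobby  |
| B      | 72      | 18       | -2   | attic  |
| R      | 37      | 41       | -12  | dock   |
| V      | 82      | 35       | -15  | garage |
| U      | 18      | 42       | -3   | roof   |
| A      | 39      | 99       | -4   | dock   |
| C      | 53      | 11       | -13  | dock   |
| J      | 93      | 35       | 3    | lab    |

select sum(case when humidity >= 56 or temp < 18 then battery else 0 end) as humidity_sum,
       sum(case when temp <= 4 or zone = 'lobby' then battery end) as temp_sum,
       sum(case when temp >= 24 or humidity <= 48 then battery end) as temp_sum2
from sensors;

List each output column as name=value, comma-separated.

[humidity_sum: humidity >= 56 or temp < 18]
sensor=Y: ✓ → 35
sensor=P: ✓ → 51
sensor=H: ✓ → 21
sensor=Q: ✓ → 34
sensor=B: ✓ → 72
sensor=R: ✓ → 37
sensor=V: ✓ → 82
sensor=U: ✓ → 18
sensor=A: ✓ → 39
sensor=C: ✓ → 53
sensor=J: ✓ → 93
humidity_sum = 35 + 51 + 21 + 34 + 72 + 37 + 82 + 18 + 39 + 53 + 93 = 535
—
[temp_sum: temp <= 4 or zone = 'lobby']
sensor=Y: ✗
sensor=P: ✗
sensor=H: ✓ → 21
sensor=Q: ✓ → 34
sensor=B: ✓ → 72
sensor=R: ✓ → 37
sensor=V: ✓ → 82
sensor=U: ✓ → 18
sensor=A: ✓ → 39
sensor=C: ✓ → 53
sensor=J: ✓ → 93
temp_sum = 21 + 34 + 72 + 37 + 82 + 18 + 39 + 53 + 93 = 449
—
[temp_sum2: temp >= 24 or humidity <= 48]
sensor=Y: ✓ → 35
sensor=P: ✓ → 51
sensor=H: ✓ → 21
sensor=Q: ✓ → 34
sensor=B: ✓ → 72
sensor=R: ✓ → 37
sensor=V: ✓ → 82
sensor=U: ✓ → 18
sensor=A: ✗
sensor=C: ✓ → 53
sensor=J: ✓ → 93
temp_sum2 = 35 + 51 + 21 + 34 + 72 + 37 + 82 + 18 + 53 + 93 = 496

humidity_sum=535, temp_sum=449, temp_sum2=496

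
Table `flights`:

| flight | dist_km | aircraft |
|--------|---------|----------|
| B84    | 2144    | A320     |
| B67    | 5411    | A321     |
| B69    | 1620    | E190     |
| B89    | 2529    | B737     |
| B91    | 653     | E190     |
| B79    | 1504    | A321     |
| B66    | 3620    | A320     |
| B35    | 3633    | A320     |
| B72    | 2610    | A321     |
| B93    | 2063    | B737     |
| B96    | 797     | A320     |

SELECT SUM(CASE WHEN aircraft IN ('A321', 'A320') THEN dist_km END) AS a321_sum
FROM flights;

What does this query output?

flight=B84: ✓ → 2144
flight=B67: ✓ → 5411
flight=B69: ✗
flight=B89: ✗
flight=B91: ✗
flight=B79: ✓ → 1504
flight=B66: ✓ → 3620
flight=B35: ✓ → 3633
flight=B72: ✓ → 2610
flight=B93: ✗
flight=B96: ✓ → 797
a321_sum = 2144 + 5411 + 1504 + 3620 + 3633 + 2610 + 797 = 19719

19719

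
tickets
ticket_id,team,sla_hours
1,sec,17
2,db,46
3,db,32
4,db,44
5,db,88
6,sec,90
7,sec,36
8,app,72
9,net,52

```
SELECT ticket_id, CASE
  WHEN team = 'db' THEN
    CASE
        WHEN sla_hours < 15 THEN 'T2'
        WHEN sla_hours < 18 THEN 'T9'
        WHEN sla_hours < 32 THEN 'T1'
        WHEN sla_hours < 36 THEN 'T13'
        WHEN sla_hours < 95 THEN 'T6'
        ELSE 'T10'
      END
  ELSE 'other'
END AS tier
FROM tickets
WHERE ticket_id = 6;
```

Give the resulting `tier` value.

ticket_id = 6: team=sec, sla_hours=90.
team='sec' → outer ELSE → other

other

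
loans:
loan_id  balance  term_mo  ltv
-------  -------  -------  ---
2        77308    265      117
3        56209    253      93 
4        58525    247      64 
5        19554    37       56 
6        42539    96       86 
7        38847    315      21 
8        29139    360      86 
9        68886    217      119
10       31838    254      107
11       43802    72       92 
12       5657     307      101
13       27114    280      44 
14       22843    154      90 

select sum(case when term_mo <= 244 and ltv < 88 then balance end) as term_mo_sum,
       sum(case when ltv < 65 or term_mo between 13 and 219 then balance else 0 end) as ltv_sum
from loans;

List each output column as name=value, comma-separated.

term_mo_sum=62093, ltv_sum=322110

[term_mo_sum: term_mo <= 244 and ltv < 88]
loan_id=2: ✗
loan_id=3: ✗
loan_id=4: ✗
loan_id=5: ✓ → 19554
loan_id=6: ✓ → 42539
loan_id=7: ✗
loan_id=8: ✗
loan_id=9: ✗
loan_id=10: ✗
loan_id=11: ✗
loan_id=12: ✗
loan_id=13: ✗
loan_id=14: ✗
term_mo_sum = 19554 + 42539 = 62093
—
[ltv_sum: ltv < 65 or term_mo between 13 and 219]
loan_id=2: ✗
loan_id=3: ✗
loan_id=4: ✓ → 58525
loan_id=5: ✓ → 19554
loan_id=6: ✓ → 42539
loan_id=7: ✓ → 38847
loan_id=8: ✗
loan_id=9: ✓ → 68886
loan_id=10: ✗
loan_id=11: ✓ → 43802
loan_id=12: ✗
loan_id=13: ✓ → 27114
loan_id=14: ✓ → 22843
ltv_sum = 58525 + 19554 + 42539 + 38847 + 68886 + 43802 + 27114 + 22843 = 322110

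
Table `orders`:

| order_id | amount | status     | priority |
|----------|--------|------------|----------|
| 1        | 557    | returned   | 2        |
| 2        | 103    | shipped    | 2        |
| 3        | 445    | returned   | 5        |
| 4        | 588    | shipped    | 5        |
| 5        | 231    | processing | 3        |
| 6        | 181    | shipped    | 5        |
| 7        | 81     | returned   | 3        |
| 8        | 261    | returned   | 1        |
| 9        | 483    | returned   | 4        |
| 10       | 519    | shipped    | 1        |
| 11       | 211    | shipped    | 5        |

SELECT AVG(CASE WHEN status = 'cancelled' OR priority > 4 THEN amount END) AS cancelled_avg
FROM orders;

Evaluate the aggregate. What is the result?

order_id=1: ✗
order_id=2: ✗
order_id=3: ✓ → 445
order_id=4: ✓ → 588
order_id=5: ✗
order_id=6: ✓ → 181
order_id=7: ✗
order_id=8: ✗
order_id=9: ✗
order_id=10: ✗
order_id=11: ✓ → 211
cancelled_avg = (445 + 588 + 181 + 211) / 4 = 356.25

356.25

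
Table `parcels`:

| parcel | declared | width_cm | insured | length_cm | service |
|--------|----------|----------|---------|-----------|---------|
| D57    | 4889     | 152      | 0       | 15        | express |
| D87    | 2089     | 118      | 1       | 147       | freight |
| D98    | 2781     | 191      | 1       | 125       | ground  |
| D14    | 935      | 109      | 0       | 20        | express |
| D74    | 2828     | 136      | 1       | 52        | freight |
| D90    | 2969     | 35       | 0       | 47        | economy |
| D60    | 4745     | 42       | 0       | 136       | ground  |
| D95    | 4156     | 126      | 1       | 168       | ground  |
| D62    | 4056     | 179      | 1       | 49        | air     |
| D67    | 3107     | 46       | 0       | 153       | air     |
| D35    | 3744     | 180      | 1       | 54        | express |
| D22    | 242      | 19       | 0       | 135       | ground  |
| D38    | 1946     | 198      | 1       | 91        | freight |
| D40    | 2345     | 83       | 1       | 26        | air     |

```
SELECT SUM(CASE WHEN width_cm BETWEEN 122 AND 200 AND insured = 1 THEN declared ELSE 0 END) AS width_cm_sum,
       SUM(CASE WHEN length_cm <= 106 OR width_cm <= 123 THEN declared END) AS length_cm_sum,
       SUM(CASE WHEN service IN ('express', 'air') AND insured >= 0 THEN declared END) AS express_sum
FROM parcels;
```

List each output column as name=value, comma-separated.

width_cm_sum=19511, length_cm_sum=33895, express_sum=19076

[width_cm_sum: width_cm BETWEEN 122 AND 200 AND insured = 1]
parcel=D57: ✗
parcel=D87: ✗
parcel=D98: ✓ → 2781
parcel=D14: ✗
parcel=D74: ✓ → 2828
parcel=D90: ✗
parcel=D60: ✗
parcel=D95: ✓ → 4156
parcel=D62: ✓ → 4056
parcel=D67: ✗
parcel=D35: ✓ → 3744
parcel=D22: ✗
parcel=D38: ✓ → 1946
parcel=D40: ✗
width_cm_sum = 2781 + 2828 + 4156 + 4056 + 3744 + 1946 = 19511
—
[length_cm_sum: length_cm <= 106 OR width_cm <= 123]
parcel=D57: ✓ → 4889
parcel=D87: ✓ → 2089
parcel=D98: ✗
parcel=D14: ✓ → 935
parcel=D74: ✓ → 2828
parcel=D90: ✓ → 2969
parcel=D60: ✓ → 4745
parcel=D95: ✗
parcel=D62: ✓ → 4056
parcel=D67: ✓ → 3107
parcel=D35: ✓ → 3744
parcel=D22: ✓ → 242
parcel=D38: ✓ → 1946
parcel=D40: ✓ → 2345
length_cm_sum = 4889 + 2089 + 935 + 2828 + 2969 + 4745 + 4056 + 3107 + 3744 + 242 + 1946 + 2345 = 33895
—
[express_sum: service IN ('express', 'air') AND insured >= 0]
parcel=D57: ✓ → 4889
parcel=D87: ✗
parcel=D98: ✗
parcel=D14: ✓ → 935
parcel=D74: ✗
parcel=D90: ✗
parcel=D60: ✗
parcel=D95: ✗
parcel=D62: ✓ → 4056
parcel=D67: ✓ → 3107
parcel=D35: ✓ → 3744
parcel=D22: ✗
parcel=D38: ✗
parcel=D40: ✓ → 2345
express_sum = 4889 + 935 + 4056 + 3107 + 3744 + 2345 = 19076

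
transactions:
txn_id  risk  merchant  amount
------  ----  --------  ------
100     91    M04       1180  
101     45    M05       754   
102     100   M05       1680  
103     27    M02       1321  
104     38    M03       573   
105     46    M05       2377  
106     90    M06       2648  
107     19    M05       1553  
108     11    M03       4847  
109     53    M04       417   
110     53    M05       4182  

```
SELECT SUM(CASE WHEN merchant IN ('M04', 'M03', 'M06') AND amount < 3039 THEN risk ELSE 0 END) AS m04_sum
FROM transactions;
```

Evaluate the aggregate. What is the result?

txn_id=100: ✓ → 91
txn_id=101: ✗
txn_id=102: ✗
txn_id=103: ✗
txn_id=104: ✓ → 38
txn_id=105: ✗
txn_id=106: ✓ → 90
txn_id=107: ✗
txn_id=108: ✗
txn_id=109: ✓ → 53
txn_id=110: ✗
m04_sum = 91 + 38 + 90 + 53 = 272

272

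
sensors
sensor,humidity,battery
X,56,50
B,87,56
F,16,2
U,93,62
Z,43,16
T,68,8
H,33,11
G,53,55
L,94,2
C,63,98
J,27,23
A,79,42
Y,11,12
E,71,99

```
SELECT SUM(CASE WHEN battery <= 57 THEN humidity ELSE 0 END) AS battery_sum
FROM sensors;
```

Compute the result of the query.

567

sensor=X: ✓ → 56
sensor=B: ✓ → 87
sensor=F: ✓ → 16
sensor=U: ✗
sensor=Z: ✓ → 43
sensor=T: ✓ → 68
sensor=H: ✓ → 33
sensor=G: ✓ → 53
sensor=L: ✓ → 94
sensor=C: ✗
sensor=J: ✓ → 27
sensor=A: ✓ → 79
sensor=Y: ✓ → 11
sensor=E: ✗
battery_sum = 56 + 87 + 16 + 43 + 68 + 33 + 53 + 94 + 27 + 79 + 11 = 567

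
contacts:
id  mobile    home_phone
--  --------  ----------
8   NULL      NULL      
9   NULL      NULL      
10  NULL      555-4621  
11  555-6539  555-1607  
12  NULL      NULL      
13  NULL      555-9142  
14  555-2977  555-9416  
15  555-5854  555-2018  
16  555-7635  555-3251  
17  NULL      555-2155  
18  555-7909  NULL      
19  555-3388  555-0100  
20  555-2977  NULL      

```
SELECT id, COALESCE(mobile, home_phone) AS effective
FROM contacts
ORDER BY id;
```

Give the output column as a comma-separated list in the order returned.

id=8: mobile=NULL, home_phone=NULL (all NULL) → NULL
id=9: mobile=NULL, home_phone=NULL (all NULL) → NULL
id=10: mobile=NULL, home_phone=555-4621 → 555-4621
id=11: mobile=555-6539 → 555-6539
id=12: mobile=NULL, home_phone=NULL (all NULL) → NULL
id=13: mobile=NULL, home_phone=555-9142 → 555-9142
id=14: mobile=555-2977 → 555-2977
id=15: mobile=555-5854 → 555-5854
id=16: mobile=555-7635 → 555-7635
id=17: mobile=NULL, home_phone=555-2155 → 555-2155
id=18: mobile=555-7909 → 555-7909
id=19: mobile=555-3388 → 555-3388
id=20: mobile=555-2977 → 555-2977

NULL, NULL, 555-4621, 555-6539, NULL, 555-9142, 555-2977, 555-5854, 555-7635, 555-2155, 555-7909, 555-3388, 555-2977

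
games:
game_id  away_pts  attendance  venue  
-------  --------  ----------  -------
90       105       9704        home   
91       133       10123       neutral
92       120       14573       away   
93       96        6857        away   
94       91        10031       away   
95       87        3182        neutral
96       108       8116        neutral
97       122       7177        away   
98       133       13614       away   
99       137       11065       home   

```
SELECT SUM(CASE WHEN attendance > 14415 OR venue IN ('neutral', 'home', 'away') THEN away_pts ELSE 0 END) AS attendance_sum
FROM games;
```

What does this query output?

game_id=90: ✓ → 105
game_id=91: ✓ → 133
game_id=92: ✓ → 120
game_id=93: ✓ → 96
game_id=94: ✓ → 91
game_id=95: ✓ → 87
game_id=96: ✓ → 108
game_id=97: ✓ → 122
game_id=98: ✓ → 133
game_id=99: ✓ → 137
attendance_sum = 105 + 133 + 120 + 96 + 91 + 87 + 108 + 122 + 133 + 137 = 1132

1132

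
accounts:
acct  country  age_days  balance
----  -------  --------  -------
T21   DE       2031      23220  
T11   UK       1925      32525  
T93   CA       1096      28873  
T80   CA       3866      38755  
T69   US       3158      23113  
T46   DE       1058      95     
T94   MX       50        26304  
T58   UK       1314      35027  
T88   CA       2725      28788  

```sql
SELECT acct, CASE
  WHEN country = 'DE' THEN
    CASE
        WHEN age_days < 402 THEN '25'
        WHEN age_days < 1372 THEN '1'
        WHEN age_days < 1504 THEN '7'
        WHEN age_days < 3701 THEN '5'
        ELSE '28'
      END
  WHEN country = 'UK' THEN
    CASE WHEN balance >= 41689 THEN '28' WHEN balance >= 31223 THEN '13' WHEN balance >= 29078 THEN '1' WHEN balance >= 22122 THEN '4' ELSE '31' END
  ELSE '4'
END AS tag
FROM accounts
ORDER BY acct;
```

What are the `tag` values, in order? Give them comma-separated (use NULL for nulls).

13, 5, 1, 13, 4, 4, 4, 4, 4

acct=T11: country='UK' → inner[balance >= 31223] → 13
acct=T21: country='DE' → inner[age_days < 3701] → 5
acct=T46: country='DE' → inner[age_days < 1372] → 1
acct=T58: country='UK' → inner[balance >= 31223] → 13
acct=T69: country='US' → outer ELSE → 4
acct=T80: country='CA' → outer ELSE → 4
acct=T88: country='CA' → outer ELSE → 4
acct=T93: country='CA' → outer ELSE → 4
acct=T94: country='MX' → outer ELSE → 4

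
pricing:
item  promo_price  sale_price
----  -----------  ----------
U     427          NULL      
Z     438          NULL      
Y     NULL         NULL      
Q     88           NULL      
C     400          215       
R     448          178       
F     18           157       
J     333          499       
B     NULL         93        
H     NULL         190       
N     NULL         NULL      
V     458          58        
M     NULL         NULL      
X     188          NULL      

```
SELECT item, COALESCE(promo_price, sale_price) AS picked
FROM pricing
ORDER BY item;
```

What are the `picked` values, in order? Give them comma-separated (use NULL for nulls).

93, 400, 18, 190, 333, NULL, NULL, 88, 448, 427, 458, 188, NULL, 438

item=B: promo_price=NULL, sale_price=93 → 93
item=C: promo_price=400 → 400
item=F: promo_price=18 → 18
item=H: promo_price=NULL, sale_price=190 → 190
item=J: promo_price=333 → 333
item=M: promo_price=NULL, sale_price=NULL (all NULL) → NULL
item=N: promo_price=NULL, sale_price=NULL (all NULL) → NULL
item=Q: promo_price=88 → 88
item=R: promo_price=448 → 448
item=U: promo_price=427 → 427
item=V: promo_price=458 → 458
item=X: promo_price=188 → 188
item=Y: promo_price=NULL, sale_price=NULL (all NULL) → NULL
item=Z: promo_price=438 → 438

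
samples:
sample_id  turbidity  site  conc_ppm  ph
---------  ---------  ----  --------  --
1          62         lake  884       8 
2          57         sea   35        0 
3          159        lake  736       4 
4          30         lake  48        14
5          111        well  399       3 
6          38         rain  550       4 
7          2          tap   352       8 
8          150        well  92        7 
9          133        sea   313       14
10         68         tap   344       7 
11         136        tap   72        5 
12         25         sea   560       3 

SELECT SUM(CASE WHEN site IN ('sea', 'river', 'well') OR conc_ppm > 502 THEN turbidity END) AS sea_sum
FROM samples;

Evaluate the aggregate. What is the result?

sample_id=1: ✓ → 62
sample_id=2: ✓ → 57
sample_id=3: ✓ → 159
sample_id=4: ✗
sample_id=5: ✓ → 111
sample_id=6: ✓ → 38
sample_id=7: ✗
sample_id=8: ✓ → 150
sample_id=9: ✓ → 133
sample_id=10: ✗
sample_id=11: ✗
sample_id=12: ✓ → 25
sea_sum = 62 + 57 + 159 + 111 + 38 + 150 + 133 + 25 = 735

735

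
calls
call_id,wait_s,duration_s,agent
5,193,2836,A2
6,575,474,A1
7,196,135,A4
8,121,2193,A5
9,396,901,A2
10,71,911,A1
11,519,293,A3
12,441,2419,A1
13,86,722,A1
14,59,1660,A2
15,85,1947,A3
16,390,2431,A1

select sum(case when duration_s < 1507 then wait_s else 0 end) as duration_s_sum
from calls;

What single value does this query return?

call_id=5: ✗
call_id=6: ✓ → 575
call_id=7: ✓ → 196
call_id=8: ✗
call_id=9: ✓ → 396
call_id=10: ✓ → 71
call_id=11: ✓ → 519
call_id=12: ✗
call_id=13: ✓ → 86
call_id=14: ✗
call_id=15: ✗
call_id=16: ✗
duration_s_sum = 575 + 196 + 396 + 71 + 519 + 86 = 1843

1843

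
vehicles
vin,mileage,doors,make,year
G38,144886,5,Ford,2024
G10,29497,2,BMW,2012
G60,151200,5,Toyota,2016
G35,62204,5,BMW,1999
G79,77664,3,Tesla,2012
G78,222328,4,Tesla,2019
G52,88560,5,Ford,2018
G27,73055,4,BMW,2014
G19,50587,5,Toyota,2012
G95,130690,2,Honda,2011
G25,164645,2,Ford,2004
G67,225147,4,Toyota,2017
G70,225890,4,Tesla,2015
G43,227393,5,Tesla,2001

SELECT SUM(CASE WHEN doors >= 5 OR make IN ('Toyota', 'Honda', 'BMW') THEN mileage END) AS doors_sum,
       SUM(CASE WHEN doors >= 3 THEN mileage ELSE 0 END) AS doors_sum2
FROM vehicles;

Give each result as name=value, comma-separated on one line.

doors_sum=1183219, doors_sum2=1548914

[doors_sum: doors >= 5 OR make IN ('Toyota', 'Honda', 'BMW')]
vin=G38: ✓ → 144886
vin=G10: ✓ → 29497
vin=G60: ✓ → 151200
vin=G35: ✓ → 62204
vin=G79: ✗
vin=G78: ✗
vin=G52: ✓ → 88560
vin=G27: ✓ → 73055
vin=G19: ✓ → 50587
vin=G95: ✓ → 130690
vin=G25: ✗
vin=G67: ✓ → 225147
vin=G70: ✗
vin=G43: ✓ → 227393
doors_sum = 144886 + 29497 + 151200 + 62204 + 88560 + 73055 + 50587 + 130690 + 225147 + 227393 = 1183219
—
[doors_sum2: doors >= 3]
vin=G38: ✓ → 144886
vin=G10: ✗
vin=G60: ✓ → 151200
vin=G35: ✓ → 62204
vin=G79: ✓ → 77664
vin=G78: ✓ → 222328
vin=G52: ✓ → 88560
vin=G27: ✓ → 73055
vin=G19: ✓ → 50587
vin=G95: ✗
vin=G25: ✗
vin=G67: ✓ → 225147
vin=G70: ✓ → 225890
vin=G43: ✓ → 227393
doors_sum2 = 144886 + 151200 + 62204 + 77664 + 222328 + 88560 + 73055 + 50587 + 225147 + 225890 + 227393 = 1548914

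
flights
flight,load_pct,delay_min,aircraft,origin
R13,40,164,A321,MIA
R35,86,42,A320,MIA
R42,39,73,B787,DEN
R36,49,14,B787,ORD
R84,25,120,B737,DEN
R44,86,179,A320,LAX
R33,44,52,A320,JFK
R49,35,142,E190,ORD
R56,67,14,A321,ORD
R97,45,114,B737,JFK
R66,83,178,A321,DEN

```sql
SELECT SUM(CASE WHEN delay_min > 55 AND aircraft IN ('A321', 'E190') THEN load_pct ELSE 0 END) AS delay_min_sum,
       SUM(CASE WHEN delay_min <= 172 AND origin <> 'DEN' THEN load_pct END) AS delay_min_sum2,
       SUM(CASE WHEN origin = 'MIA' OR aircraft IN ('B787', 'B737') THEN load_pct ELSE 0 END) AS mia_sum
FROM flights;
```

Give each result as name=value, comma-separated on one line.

[delay_min_sum: delay_min > 55 AND aircraft IN ('A321', 'E190')]
flight=R13: ✓ → 40
flight=R35: ✗
flight=R42: ✗
flight=R36: ✗
flight=R84: ✗
flight=R44: ✗
flight=R33: ✗
flight=R49: ✓ → 35
flight=R56: ✗
flight=R97: ✗
flight=R66: ✓ → 83
delay_min_sum = 40 + 35 + 83 = 158
—
[delay_min_sum2: delay_min <= 172 AND origin <> 'DEN']
flight=R13: ✓ → 40
flight=R35: ✓ → 86
flight=R42: ✗
flight=R36: ✓ → 49
flight=R84: ✗
flight=R44: ✗
flight=R33: ✓ → 44
flight=R49: ✓ → 35
flight=R56: ✓ → 67
flight=R97: ✓ → 45
flight=R66: ✗
delay_min_sum2 = 40 + 86 + 49 + 44 + 35 + 67 + 45 = 366
—
[mia_sum: origin = 'MIA' OR aircraft IN ('B787', 'B737')]
flight=R13: ✓ → 40
flight=R35: ✓ → 86
flight=R42: ✓ → 39
flight=R36: ✓ → 49
flight=R84: ✓ → 25
flight=R44: ✗
flight=R33: ✗
flight=R49: ✗
flight=R56: ✗
flight=R97: ✓ → 45
flight=R66: ✗
mia_sum = 40 + 86 + 39 + 49 + 25 + 45 = 284

delay_min_sum=158, delay_min_sum2=366, mia_sum=284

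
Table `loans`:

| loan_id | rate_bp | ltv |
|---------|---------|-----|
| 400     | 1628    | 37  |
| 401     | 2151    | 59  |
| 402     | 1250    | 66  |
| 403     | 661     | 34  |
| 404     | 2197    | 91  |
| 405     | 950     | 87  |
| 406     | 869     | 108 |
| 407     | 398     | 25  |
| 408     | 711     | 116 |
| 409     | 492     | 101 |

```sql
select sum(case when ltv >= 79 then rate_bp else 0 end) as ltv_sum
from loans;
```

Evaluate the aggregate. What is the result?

loan_id=400: ✗
loan_id=401: ✗
loan_id=402: ✗
loan_id=403: ✗
loan_id=404: ✓ → 2197
loan_id=405: ✓ → 950
loan_id=406: ✓ → 869
loan_id=407: ✗
loan_id=408: ✓ → 711
loan_id=409: ✓ → 492
ltv_sum = 2197 + 950 + 869 + 711 + 492 = 5219

5219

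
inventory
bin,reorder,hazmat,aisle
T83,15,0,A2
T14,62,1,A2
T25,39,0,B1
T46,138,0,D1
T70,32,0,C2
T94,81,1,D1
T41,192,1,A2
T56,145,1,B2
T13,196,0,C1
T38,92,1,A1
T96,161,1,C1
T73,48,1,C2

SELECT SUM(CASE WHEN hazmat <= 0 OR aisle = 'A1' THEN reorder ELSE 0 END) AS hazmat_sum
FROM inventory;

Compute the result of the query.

bin=T83: ✓ → 15
bin=T14: ✗
bin=T25: ✓ → 39
bin=T46: ✓ → 138
bin=T70: ✓ → 32
bin=T94: ✗
bin=T41: ✗
bin=T56: ✗
bin=T13: ✓ → 196
bin=T38: ✓ → 92
bin=T96: ✗
bin=T73: ✗
hazmat_sum = 15 + 39 + 138 + 32 + 196 + 92 = 512

512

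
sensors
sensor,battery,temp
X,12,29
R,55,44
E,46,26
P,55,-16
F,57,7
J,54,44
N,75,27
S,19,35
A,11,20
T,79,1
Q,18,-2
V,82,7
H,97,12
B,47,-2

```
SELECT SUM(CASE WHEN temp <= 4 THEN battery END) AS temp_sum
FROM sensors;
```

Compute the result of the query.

199

sensor=X: ✗
sensor=R: ✗
sensor=E: ✗
sensor=P: ✓ → 55
sensor=F: ✗
sensor=J: ✗
sensor=N: ✗
sensor=S: ✗
sensor=A: ✗
sensor=T: ✓ → 79
sensor=Q: ✓ → 18
sensor=V: ✗
sensor=H: ✗
sensor=B: ✓ → 47
temp_sum = 55 + 79 + 18 + 47 = 199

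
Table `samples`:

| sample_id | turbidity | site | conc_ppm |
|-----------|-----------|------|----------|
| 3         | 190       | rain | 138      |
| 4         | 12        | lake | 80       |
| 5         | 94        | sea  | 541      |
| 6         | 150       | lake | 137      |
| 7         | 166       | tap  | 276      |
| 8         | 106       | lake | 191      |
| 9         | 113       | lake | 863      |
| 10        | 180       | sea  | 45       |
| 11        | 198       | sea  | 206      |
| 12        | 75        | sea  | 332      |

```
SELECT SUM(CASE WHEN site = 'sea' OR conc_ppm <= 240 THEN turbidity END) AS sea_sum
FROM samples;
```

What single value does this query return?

sample_id=3: ✓ → 190
sample_id=4: ✓ → 12
sample_id=5: ✓ → 94
sample_id=6: ✓ → 150
sample_id=7: ✗
sample_id=8: ✓ → 106
sample_id=9: ✗
sample_id=10: ✓ → 180
sample_id=11: ✓ → 198
sample_id=12: ✓ → 75
sea_sum = 190 + 12 + 94 + 150 + 106 + 180 + 198 + 75 = 1005

1005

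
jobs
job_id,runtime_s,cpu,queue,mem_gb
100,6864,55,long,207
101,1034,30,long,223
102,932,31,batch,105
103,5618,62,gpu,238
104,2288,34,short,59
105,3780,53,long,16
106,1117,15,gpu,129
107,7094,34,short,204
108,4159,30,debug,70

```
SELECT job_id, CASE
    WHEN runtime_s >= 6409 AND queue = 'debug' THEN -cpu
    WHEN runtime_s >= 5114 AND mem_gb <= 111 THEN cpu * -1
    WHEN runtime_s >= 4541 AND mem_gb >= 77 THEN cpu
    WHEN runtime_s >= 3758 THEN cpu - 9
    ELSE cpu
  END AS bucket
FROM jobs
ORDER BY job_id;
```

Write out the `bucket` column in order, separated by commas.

55, 30, 31, 62, 34, 44, 15, 34, 21

job_id=100: runtime_s >= 4541 AND mem_gb >= 77 → 55
job_id=101: ELSE → 30
job_id=102: ELSE → 31
job_id=103: runtime_s >= 4541 AND mem_gb >= 77 → 62
job_id=104: ELSE → 34
job_id=105: runtime_s >= 3758 → 44
job_id=106: ELSE → 15
job_id=107: runtime_s >= 4541 AND mem_gb >= 77 → 34
job_id=108: runtime_s >= 3758 → 21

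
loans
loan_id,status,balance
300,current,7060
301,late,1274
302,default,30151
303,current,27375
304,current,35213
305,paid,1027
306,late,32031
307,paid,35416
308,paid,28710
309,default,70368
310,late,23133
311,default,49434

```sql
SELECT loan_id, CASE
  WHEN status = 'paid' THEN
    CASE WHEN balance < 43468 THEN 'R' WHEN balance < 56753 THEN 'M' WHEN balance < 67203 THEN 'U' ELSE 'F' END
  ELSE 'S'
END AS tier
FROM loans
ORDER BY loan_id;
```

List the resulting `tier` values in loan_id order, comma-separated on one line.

S, S, S, S, S, R, S, R, R, S, S, S

loan_id=300: status='current' → outer ELSE → S
loan_id=301: status='late' → outer ELSE → S
loan_id=302: status='default' → outer ELSE → S
loan_id=303: status='current' → outer ELSE → S
loan_id=304: status='current' → outer ELSE → S
loan_id=305: status='paid' → inner[balance < 43468] → R
loan_id=306: status='late' → outer ELSE → S
loan_id=307: status='paid' → inner[balance < 43468] → R
loan_id=308: status='paid' → inner[balance < 43468] → R
loan_id=309: status='default' → outer ELSE → S
loan_id=310: status='late' → outer ELSE → S
loan_id=311: status='default' → outer ELSE → S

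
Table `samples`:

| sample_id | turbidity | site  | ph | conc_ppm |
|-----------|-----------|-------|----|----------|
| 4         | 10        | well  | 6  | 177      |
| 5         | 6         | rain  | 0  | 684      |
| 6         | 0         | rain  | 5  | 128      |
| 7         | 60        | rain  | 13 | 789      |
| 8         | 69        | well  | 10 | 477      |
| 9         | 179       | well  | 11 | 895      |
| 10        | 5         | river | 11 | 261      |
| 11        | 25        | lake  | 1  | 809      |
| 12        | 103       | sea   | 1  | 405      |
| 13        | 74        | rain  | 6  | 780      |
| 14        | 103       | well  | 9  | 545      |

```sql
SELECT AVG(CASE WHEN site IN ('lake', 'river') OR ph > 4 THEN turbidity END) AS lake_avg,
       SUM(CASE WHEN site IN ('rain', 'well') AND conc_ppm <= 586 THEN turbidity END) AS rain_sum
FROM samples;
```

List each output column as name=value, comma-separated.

[lake_avg: site IN ('lake', 'river') OR ph > 4]
sample_id=4: ✓ → 10
sample_id=5: ✗
sample_id=6: ✓ → 0
sample_id=7: ✓ → 60
sample_id=8: ✓ → 69
sample_id=9: ✓ → 179
sample_id=10: ✓ → 5
sample_id=11: ✓ → 25
sample_id=12: ✗
sample_id=13: ✓ → 74
sample_id=14: ✓ → 103
lake_avg = (10 + 0 + 60 + 69 + 179 + 5 + 25 + 74 + 103) / 9 = 58.3333333333
—
[rain_sum: site IN ('rain', 'well') AND conc_ppm <= 586]
sample_id=4: ✓ → 10
sample_id=5: ✗
sample_id=6: ✓ → 0
sample_id=7: ✗
sample_id=8: ✓ → 69
sample_id=9: ✗
sample_id=10: ✗
sample_id=11: ✗
sample_id=12: ✗
sample_id=13: ✗
sample_id=14: ✓ → 103
rain_sum = 10 + 69 + 103 = 182

lake_avg=58.3333333333, rain_sum=182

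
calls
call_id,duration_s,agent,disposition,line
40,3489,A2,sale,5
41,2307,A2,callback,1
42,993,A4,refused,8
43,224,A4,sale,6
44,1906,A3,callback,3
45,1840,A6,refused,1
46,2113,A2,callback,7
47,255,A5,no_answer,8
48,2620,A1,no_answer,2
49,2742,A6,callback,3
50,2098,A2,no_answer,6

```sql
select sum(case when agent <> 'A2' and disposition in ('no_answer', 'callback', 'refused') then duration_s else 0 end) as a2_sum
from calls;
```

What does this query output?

10356

call_id=40: ✗
call_id=41: ✗
call_id=42: ✓ → 993
call_id=43: ✗
call_id=44: ✓ → 1906
call_id=45: ✓ → 1840
call_id=46: ✗
call_id=47: ✓ → 255
call_id=48: ✓ → 2620
call_id=49: ✓ → 2742
call_id=50: ✗
a2_sum = 993 + 1906 + 1840 + 255 + 2620 + 2742 = 10356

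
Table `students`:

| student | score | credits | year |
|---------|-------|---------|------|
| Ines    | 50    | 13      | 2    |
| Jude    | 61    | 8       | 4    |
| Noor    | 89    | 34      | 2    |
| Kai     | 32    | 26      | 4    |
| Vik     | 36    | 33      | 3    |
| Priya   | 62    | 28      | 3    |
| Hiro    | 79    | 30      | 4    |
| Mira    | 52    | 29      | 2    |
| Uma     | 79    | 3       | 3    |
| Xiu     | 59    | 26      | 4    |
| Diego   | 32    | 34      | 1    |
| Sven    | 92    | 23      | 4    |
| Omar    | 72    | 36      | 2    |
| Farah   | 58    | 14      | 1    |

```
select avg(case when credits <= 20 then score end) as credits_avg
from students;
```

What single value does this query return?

62

student=Ines: ✓ → 50
student=Jude: ✓ → 61
student=Noor: ✗
student=Kai: ✗
student=Vik: ✗
student=Priya: ✗
student=Hiro: ✗
student=Mira: ✗
student=Uma: ✓ → 79
student=Xiu: ✗
student=Diego: ✗
student=Sven: ✗
student=Omar: ✗
student=Farah: ✓ → 58
credits_avg = (50 + 61 + 79 + 58) / 4 = 62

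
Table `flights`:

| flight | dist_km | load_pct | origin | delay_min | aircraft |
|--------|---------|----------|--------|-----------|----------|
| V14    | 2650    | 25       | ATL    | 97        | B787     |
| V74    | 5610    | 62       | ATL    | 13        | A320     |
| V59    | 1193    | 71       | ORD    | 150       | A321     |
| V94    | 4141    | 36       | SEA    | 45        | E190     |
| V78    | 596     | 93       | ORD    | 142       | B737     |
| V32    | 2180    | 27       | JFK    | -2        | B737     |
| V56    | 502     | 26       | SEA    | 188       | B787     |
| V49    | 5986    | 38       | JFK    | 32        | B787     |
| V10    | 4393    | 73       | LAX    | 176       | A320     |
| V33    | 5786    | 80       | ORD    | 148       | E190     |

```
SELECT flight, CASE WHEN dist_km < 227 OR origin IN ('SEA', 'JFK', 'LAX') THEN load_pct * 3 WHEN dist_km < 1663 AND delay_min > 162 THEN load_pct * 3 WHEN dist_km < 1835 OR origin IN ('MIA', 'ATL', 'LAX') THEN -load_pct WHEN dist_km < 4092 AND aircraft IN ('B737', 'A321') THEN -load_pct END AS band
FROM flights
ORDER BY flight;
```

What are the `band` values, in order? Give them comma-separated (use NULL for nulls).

219, -25, 81, NULL, 114, 78, -71, -62, -93, 108

flight=V10: dist_km < 227 OR origin IN ('SEA', 'JFK', 'LAX') → 219
flight=V14: dist_km < 1835 OR origin IN ('MIA', 'ATL', 'LAX') → -25
flight=V32: dist_km < 227 OR origin IN ('SEA', 'JFK', 'LAX') → 81
flight=V33: (no match → NULL) → NULL
flight=V49: dist_km < 227 OR origin IN ('SEA', 'JFK', 'LAX') → 114
flight=V56: dist_km < 227 OR origin IN ('SEA', 'JFK', 'LAX') → 78
flight=V59: dist_km < 1835 OR origin IN ('MIA', 'ATL', 'LAX') → -71
flight=V74: dist_km < 1835 OR origin IN ('MIA', 'ATL', 'LAX') → -62
flight=V78: dist_km < 1835 OR origin IN ('MIA', 'ATL', 'LAX') → -93
flight=V94: dist_km < 227 OR origin IN ('SEA', 'JFK', 'LAX') → 108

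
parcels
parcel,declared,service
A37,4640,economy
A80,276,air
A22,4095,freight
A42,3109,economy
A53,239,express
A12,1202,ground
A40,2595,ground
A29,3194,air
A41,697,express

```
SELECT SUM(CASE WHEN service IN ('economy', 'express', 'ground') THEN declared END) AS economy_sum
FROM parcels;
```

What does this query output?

12482

parcel=A37: ✓ → 4640
parcel=A80: ✗
parcel=A22: ✗
parcel=A42: ✓ → 3109
parcel=A53: ✓ → 239
parcel=A12: ✓ → 1202
parcel=A40: ✓ → 2595
parcel=A29: ✗
parcel=A41: ✓ → 697
economy_sum = 4640 + 3109 + 239 + 1202 + 2595 + 697 = 12482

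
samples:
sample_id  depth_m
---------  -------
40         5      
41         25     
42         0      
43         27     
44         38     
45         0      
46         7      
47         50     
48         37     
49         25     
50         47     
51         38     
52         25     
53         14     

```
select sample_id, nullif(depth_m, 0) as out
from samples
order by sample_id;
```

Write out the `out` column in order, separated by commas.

5, 25, NULL, 27, 38, NULL, 7, 50, 37, 25, 47, 38, 25, 14

sample_id=40: depth_m=5 vs 0: differ → 5
sample_id=41: depth_m=25 vs 0: differ → 25
sample_id=42: depth_m=0 vs 0: equal → NULL
sample_id=43: depth_m=27 vs 0: differ → 27
sample_id=44: depth_m=38 vs 0: differ → 38
sample_id=45: depth_m=0 vs 0: equal → NULL
sample_id=46: depth_m=7 vs 0: differ → 7
sample_id=47: depth_m=50 vs 0: differ → 50
sample_id=48: depth_m=37 vs 0: differ → 37
sample_id=49: depth_m=25 vs 0: differ → 25
sample_id=50: depth_m=47 vs 0: differ → 47
sample_id=51: depth_m=38 vs 0: differ → 38
sample_id=52: depth_m=25 vs 0: differ → 25
sample_id=53: depth_m=14 vs 0: differ → 14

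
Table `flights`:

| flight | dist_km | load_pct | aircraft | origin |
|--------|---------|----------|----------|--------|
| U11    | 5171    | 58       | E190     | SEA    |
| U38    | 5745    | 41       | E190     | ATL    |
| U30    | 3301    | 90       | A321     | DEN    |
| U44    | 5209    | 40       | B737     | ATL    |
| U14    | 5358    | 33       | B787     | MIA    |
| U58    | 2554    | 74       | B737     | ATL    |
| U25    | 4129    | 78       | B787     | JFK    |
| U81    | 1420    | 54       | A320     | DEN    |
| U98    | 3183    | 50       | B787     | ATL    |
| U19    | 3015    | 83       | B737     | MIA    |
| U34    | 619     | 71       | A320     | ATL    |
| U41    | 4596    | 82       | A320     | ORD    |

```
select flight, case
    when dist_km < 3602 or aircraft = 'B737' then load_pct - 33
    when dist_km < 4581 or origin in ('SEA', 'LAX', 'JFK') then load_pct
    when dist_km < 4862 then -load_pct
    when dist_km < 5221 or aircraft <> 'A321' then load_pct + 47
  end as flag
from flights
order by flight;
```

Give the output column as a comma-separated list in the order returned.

58, 80, 50, 78, 57, 38, 88, -82, 7, 41, 21, 17

flight=U11: dist_km < 4581 or origin in ('SEA', 'LAX', 'JFK') → 58
flight=U14: dist_km < 5221 or aircraft <> 'A321' → 80
flight=U19: dist_km < 3602 or aircraft = 'B737' → 50
flight=U25: dist_km < 4581 or origin in ('SEA', 'LAX', 'JFK') → 78
flight=U30: dist_km < 3602 or aircraft = 'B737' → 57
flight=U34: dist_km < 3602 or aircraft = 'B737' → 38
flight=U38: dist_km < 5221 or aircraft <> 'A321' → 88
flight=U41: dist_km < 4862 → -82
flight=U44: dist_km < 3602 or aircraft = 'B737' → 7
flight=U58: dist_km < 3602 or aircraft = 'B737' → 41
flight=U81: dist_km < 3602 or aircraft = 'B737' → 21
flight=U98: dist_km < 3602 or aircraft = 'B737' → 17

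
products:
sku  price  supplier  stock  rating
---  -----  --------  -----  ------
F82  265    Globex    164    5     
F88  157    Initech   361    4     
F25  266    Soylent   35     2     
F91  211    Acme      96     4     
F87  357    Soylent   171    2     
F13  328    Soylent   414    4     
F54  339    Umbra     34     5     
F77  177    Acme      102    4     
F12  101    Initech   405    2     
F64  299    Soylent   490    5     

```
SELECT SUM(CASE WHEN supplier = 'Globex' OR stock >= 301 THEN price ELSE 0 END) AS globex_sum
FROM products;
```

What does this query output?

sku=F82: ✓ → 265
sku=F88: ✓ → 157
sku=F25: ✗
sku=F91: ✗
sku=F87: ✗
sku=F13: ✓ → 328
sku=F54: ✗
sku=F77: ✗
sku=F12: ✓ → 101
sku=F64: ✓ → 299
globex_sum = 265 + 157 + 328 + 101 + 299 = 1150

1150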